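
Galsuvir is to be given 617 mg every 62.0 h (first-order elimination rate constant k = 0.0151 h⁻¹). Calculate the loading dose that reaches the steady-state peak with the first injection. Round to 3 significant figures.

1010 mg

Accumulation ratio R = 1 / (1 − e^(−kτ)) = 1 / (1 − e^(−0.01510×62.0)) = 1 / (1 − 0.3921) = 1.645
Loading dose = maintenance dose × R = 617 × 1.645 ≈ 1010 mg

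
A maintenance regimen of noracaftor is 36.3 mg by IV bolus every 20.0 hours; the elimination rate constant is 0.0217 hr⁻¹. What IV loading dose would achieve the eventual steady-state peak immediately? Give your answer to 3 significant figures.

Accumulation ratio R = 1 / (1 − e^(−kτ)) = 1 / (1 − e^(−0.02170×20.0)) = 1 / (1 − 0.6479) = 2.840
Loading dose = maintenance dose × R = 36.3 × 2.840 ≈ 103 mg

103 mg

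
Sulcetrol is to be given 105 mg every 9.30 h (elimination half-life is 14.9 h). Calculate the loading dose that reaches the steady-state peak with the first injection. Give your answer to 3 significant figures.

299 mg

k = ln 2 / 14.9 = 0.04652 h⁻¹
Accumulation ratio R = 1 / (1 − e^(−kτ)) = 1 / (1 − e^(−0.04652×9.30)) = 1 / (1 − 0.6488) = 2.847
Loading dose = maintenance dose × R = 105 × 2.847 ≈ 299 mg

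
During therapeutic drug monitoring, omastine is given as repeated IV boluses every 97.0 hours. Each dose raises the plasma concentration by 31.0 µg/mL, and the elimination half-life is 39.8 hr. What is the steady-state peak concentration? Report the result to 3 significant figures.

k = ln 2 / 39.8 = 0.01742 hr⁻¹
Fraction remaining after one interval: e^(−kτ) = e^(−0.01742 × 97.0) = 0.1846
R = 1 / (1 − 0.1846) = 1.226
Css,max = 31.0 × 1.226 ≈ 38.0 µg/mL

38.0 µg/mL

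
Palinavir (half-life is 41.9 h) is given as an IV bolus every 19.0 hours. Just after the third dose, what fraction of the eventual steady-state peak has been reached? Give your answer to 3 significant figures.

0.611

k = ln 2 / 41.9 = 0.01654 h⁻¹
f_n = 1 − e^(−nkτ) = 1 − e^(−3 × 0.01654 × 19.0) = 1 − e^(−0.9429) = 1 − 0.3895 ≈ 0.611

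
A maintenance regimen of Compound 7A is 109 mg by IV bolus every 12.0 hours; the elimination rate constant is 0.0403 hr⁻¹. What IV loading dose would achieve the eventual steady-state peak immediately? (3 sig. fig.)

284 mg

Accumulation ratio R = 1 / (1 − e^(−kτ)) = 1 / (1 − e^(−0.04030×12.0)) = 1 / (1 − 0.6166) = 2.608
Loading dose = maintenance dose × R = 109 × 2.608 ≈ 284 mg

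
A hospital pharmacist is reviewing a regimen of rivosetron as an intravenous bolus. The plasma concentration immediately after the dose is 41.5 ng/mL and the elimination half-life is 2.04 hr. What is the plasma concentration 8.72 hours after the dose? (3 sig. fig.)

k = ln 2 / 2.04 = 0.3398 hr⁻¹
C(t) = C₀ e^(−kt) = 41.5 × e^(−0.3398 × 8.72) = 41.5 × e^(−2.963) = 41.5 × 0.05167 ≈ 2.14 ng/mL

2.14 ng/mL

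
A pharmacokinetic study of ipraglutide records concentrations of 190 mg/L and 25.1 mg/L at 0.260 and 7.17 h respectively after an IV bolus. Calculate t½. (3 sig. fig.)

k = ln(C₁/C₂) / (t₂ − t₁) = ln(190/25.1) / (7.17 − 0.260)
  = 2.024 / 6.910 = 0.2929 h⁻¹
t½ = ln 2 / k = ln 2 / 0.2929 ≈ 2.37 hours

2.37 hours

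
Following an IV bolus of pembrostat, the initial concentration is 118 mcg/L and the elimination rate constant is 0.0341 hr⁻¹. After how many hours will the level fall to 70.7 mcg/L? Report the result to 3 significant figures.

C(t) = C₀ e^(−kt)  ⇒  t = ln(C₀/C) / k
t = ln(118/70.7) / 0.03410 = 0.5122 / 0.03410 ≈ 15.0 hours

15.0 hours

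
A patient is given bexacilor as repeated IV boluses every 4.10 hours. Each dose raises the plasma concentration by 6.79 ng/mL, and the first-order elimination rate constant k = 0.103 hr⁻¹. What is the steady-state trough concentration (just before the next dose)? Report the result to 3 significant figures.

Fraction remaining after one interval: e^(−kτ) = e^(−0.1030 × 4.10) = 0.6555
R = 1 / (1 − 0.6555) = 2.903
Css,max = 6.79 × 2.903 = 19.71 ng/mL
Css,min = Css,max × e^(−kτ) = 19.71 × 0.6555 ≈ 12.9 ng/mL

12.9 ng/mL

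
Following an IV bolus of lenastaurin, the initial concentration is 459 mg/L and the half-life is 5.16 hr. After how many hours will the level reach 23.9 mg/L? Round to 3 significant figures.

22.0 hours

k = ln 2 / 5.16 = 0.1343 hr⁻¹
C(t) = C₀ e^(−kt)  ⇒  t = ln(C₀/C) / k
t = ln(459/23.9) / 0.1343 = 2.955 / 0.1343 ≈ 22.0 hours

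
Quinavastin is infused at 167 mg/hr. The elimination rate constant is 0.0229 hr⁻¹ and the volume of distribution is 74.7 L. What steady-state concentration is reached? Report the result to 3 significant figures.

CL = k · V = 0.0229 × 74.7 = 1.711 L/hr
Css = rate / CL = 167 / 1.711 ≈ 97.6 mg/L

97.6 mg/L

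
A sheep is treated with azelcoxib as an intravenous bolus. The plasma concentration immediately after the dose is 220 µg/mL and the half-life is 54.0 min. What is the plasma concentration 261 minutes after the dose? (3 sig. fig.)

k = ln 2 / 54.0 = 0.01284 min⁻¹
C(t) = C₀ e^(−kt) = 220 × e^(−0.01284 × 261) = 220 × e^(−3.350) = 220 × 0.03508 ≈ 7.72 µg/mL

7.72 µg/mL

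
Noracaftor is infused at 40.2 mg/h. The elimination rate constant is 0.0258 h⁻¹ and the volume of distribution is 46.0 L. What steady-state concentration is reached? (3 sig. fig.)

33.9 µg/mL

CL = k · V = 0.0258 × 46.0 = 1.187 L/h
Css = rate / CL = 40.2 / 1.187 ≈ 33.9 µg/mL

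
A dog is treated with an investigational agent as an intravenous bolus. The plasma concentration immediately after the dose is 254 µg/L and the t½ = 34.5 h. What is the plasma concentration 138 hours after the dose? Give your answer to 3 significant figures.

15.9 µg/L

k = ln 2 / 34.5 = 0.02009 h⁻¹
138 h is 4.000 half-lives, so C = 254 × (1/2)^4.000 = 254 × 0.06250 ≈ 15.9 µg/L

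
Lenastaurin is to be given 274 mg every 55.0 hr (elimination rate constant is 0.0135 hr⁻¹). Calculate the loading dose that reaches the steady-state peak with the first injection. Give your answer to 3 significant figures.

523 mg

Accumulation ratio R = 1 / (1 − e^(−kτ)) = 1 / (1 − e^(−0.01350×55.0)) = 1 / (1 − 0.4759) = 1.908
Loading dose = maintenance dose × R = 274 × 1.908 ≈ 523 mg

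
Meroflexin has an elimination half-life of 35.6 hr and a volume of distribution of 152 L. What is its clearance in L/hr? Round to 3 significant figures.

2.96 L/hr

k = ln 2 / t½ = ln 2 / 35.6 = 0.01947 hr⁻¹
CL = k · V = 0.01947 × 152 ≈ 2.96 L/hr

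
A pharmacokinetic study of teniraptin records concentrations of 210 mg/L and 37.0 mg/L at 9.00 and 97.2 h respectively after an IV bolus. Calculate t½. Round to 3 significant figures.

35.2 hours

k = ln(C₁/C₂) / (t₂ − t₁) = ln(210/37.0) / (97.2 − 9.00)
  = 1.736 / 88.20 = 0.01968 h⁻¹
t½ = ln 2 / k = ln 2 / 0.01968 ≈ 35.2 hours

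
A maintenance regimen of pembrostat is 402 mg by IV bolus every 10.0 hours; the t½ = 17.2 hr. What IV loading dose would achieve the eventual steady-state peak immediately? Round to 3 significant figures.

1210 mg

k = ln 2 / 17.2 = 0.04030 hr⁻¹
Accumulation ratio R = 1 / (1 − e^(−kτ)) = 1 / (1 − e^(−0.04030×10.0)) = 1 / (1 − 0.6683) = 3.015
Loading dose = maintenance dose × R = 402 × 3.015 ≈ 1210 mg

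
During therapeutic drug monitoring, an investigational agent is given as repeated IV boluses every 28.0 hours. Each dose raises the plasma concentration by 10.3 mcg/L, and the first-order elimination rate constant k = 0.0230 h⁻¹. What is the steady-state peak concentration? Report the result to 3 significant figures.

Fraction remaining after one interval: e^(−kτ) = e^(−0.02300 × 28.0) = 0.5252
R = 1 / (1 − 0.5252) = 2.106
Css,max = 10.3 × 2.106 ≈ 21.7 mcg/L

21.7 mcg/L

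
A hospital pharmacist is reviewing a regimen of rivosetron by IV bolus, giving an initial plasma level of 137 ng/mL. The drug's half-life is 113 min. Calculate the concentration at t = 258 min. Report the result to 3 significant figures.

28.1 ng/mL

k = ln 2 / 113 = 0.006134 min⁻¹
C(t) = C₀ e^(−kt) = 137 × e^(−0.006134 × 258) = 137 × e^(−1.583) = 137 × 0.2054 ≈ 28.1 ng/mL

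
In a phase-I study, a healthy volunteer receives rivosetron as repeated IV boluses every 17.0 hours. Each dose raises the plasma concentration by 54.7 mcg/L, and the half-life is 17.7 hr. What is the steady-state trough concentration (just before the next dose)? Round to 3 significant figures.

57.8 mcg/L

k = ln 2 / 17.7 = 0.03916 hr⁻¹
Fraction remaining after one interval: e^(−kτ) = e^(−0.03916 × 17.0) = 0.5139
R = 1 / (1 − 0.5139) = 2.057
Css,max = 54.7 × 2.057 = 112.5 mcg/L
Css,min = Css,max × e^(−kτ) = 112.5 × 0.5139 ≈ 57.8 mcg/L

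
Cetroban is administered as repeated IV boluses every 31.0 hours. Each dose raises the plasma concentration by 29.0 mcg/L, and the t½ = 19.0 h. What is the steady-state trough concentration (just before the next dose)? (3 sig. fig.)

13.8 mcg/L

k = ln 2 / 19.0 = 0.03648 h⁻¹
Fraction remaining after one interval: e^(−kτ) = e^(−0.03648 × 31.0) = 0.3227
R = 1 / (1 − 0.3227) = 1.477
Css,max = 29.0 × 1.477 = 42.82 mcg/L
Css,min = Css,max × e^(−kτ) = 42.82 × 0.3227 ≈ 13.8 mcg/L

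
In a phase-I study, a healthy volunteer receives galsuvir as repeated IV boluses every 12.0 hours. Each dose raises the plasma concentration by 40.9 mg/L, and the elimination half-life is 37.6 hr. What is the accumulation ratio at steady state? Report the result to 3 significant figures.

k = ln 2 / 37.6 = 0.01843 hr⁻¹
Fraction remaining after one interval: e^(−kτ) = e^(−0.01843 × 12.0) = 0.8015
R = 1 / (1 − 0.8015) = 1 / 0.1985 ≈ 5.04

5.04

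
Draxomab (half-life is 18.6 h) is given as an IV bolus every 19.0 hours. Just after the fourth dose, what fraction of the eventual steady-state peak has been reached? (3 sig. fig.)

0.941

k = ln 2 / 18.6 = 0.03727 h⁻¹
f_n = 1 − e^(−nkτ) = 1 − e^(−4 × 0.03727 × 19.0) = 1 − e^(−2.832) = 1 − 0.05888 ≈ 0.941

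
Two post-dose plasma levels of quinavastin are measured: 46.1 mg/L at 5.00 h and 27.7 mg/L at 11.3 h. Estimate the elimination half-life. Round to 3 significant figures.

8.57 hours

k = ln(C₁/C₂) / (t₂ − t₁) = ln(46.1/27.7) / (11.3 − 5.00)
  = 0.5094 / 6.300 = 0.08085 h⁻¹
t½ = ln 2 / k = ln 2 / 0.08085 ≈ 8.57 hours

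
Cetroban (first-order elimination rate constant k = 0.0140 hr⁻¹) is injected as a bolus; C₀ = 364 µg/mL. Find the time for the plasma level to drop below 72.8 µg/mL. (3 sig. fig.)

C(t) = C₀ e^(−kt)  ⇒  t = ln(C₀/C) / k
t = ln(364/72.8) / 0.01400 = 1.609 / 0.01400 ≈ 115 hours

115 hours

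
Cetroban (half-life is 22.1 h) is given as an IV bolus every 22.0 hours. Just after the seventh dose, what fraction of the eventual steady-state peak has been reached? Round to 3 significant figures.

0.992

k = ln 2 / 22.1 = 0.03136 h⁻¹
f_n = 1 − e^(−nkτ) = 1 − e^(−7 × 0.03136 × 22.0) = 1 − e^(−4.830) = 1 − 0.007986 ≈ 0.992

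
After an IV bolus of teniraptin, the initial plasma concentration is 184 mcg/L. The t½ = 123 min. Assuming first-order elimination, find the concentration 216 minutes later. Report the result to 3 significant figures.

k = ln 2 / 123 = 0.005635 min⁻¹
216 min is 1.756 half-lives, so C = 184 × (1/2)^1.756 = 184 × 0.2960 ≈ 54.5 mcg/L

54.5 mcg/L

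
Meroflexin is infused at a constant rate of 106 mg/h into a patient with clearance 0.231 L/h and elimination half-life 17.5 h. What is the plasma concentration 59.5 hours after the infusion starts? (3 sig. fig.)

415 µg/mL

Css = rate / CL = 106 / 0.231 = 458.9 µg/mL
k = ln 2 / 17.5 = 0.03961 h⁻¹
C(t) = Css (1 − e^(−kt)) = 458.9 × (1 − e^(−2.357)) = 458.9 × 0.9053 ≈ 415 µg/mL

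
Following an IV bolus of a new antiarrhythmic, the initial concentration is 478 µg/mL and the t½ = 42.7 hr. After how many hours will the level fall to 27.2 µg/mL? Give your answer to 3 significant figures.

k = ln 2 / 42.7 = 0.01623 hr⁻¹
C(t) = C₀ e^(−kt)  ⇒  t = ln(C₀/C) / k
t = ln(478/27.2) / 0.01623 = 2.866 / 0.01623 ≈ 177 hours

177 hours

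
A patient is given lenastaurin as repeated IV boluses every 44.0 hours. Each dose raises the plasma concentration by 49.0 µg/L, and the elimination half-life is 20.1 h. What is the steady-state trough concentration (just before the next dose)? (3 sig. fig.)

k = ln 2 / 20.1 = 0.03448 h⁻¹
Fraction remaining after one interval: e^(−kτ) = e^(−0.03448 × 44.0) = 0.2193
R = 1 / (1 − 0.2193) = 1.281
Css,max = 49.0 × 1.281 = 62.76 µg/L
Css,min = Css,max × e^(−kτ) = 62.76 × 0.2193 ≈ 13.8 µg/L

13.8 µg/L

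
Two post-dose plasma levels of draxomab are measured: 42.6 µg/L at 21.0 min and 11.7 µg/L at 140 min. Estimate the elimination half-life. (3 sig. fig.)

k = ln(C₁/C₂) / (t₂ − t₁) = ln(42.6/11.7) / (140 − 21.0)
  = 1.292 / 119.0 = 0.01086 min⁻¹
t½ = ln 2 / k = ln 2 / 0.01086 ≈ 63.8 minutes

63.8 minutes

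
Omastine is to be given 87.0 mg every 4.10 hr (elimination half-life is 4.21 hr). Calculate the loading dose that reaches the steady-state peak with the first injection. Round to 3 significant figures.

177 mg

k = ln 2 / 4.21 = 0.1646 hr⁻¹
Accumulation ratio R = 1 / (1 − e^(−kτ)) = 1 / (1 − e^(−0.1646×4.10)) = 1 / (1 − 0.5091) = 2.037
Loading dose = maintenance dose × R = 87.0 × 2.037 ≈ 177 mg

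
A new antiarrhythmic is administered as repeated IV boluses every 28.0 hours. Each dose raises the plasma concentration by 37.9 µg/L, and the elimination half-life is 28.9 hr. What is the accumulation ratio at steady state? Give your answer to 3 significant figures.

2.04

k = ln 2 / 28.9 = 0.02398 hr⁻¹
Fraction remaining after one interval: e^(−kτ) = e^(−0.02398 × 28.0) = 0.5109
R = 1 / (1 − 0.5109) = 1 / 0.4891 ≈ 2.04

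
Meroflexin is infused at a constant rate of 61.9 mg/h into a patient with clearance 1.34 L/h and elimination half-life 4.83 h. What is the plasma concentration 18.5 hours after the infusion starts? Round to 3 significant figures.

42.9 mg/L

Css = rate / CL = 61.9 / 1.34 = 46.19 mg/L
k = ln 2 / 4.83 = 0.1435 h⁻¹
C(t) = Css (1 − e^(−kt)) = 46.19 × (1 − e^(−2.655)) = 46.19 × 0.9297 ≈ 42.9 mg/L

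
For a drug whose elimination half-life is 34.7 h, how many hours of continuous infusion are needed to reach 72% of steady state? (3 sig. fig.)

k = ln 2 / 34.7 = 0.01998 h⁻¹
f = 1 − e^(−kt)  ⇒  t = −ln(1 − f) / k
t = −ln(1 − 0.72) / 0.01998 = 1.273 / 0.01998 ≈ 63.7 hours

63.7 hours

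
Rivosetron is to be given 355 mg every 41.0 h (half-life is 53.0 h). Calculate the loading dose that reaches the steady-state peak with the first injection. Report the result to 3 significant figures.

k = ln 2 / 53.0 = 0.01308 h⁻¹
Accumulation ratio R = 1 / (1 − e^(−kτ)) = 1 / (1 − e^(−0.01308×41.0)) = 1 / (1 − 0.5850) = 2.409
Loading dose = maintenance dose × R = 355 × 2.409 ≈ 855 mg

855 mg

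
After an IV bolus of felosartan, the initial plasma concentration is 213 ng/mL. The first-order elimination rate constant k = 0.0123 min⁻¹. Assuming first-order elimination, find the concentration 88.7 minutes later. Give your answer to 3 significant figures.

71.5 ng/mL

C(t) = C₀ e^(−kt) = 213 × e^(−0.01230 × 88.7) = 213 × e^(−1.091) = 213 × 0.3359 ≈ 71.5 ng/mL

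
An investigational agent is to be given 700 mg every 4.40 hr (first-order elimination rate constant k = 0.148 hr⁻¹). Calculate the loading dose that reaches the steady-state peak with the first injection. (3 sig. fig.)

1460 mg

Accumulation ratio R = 1 / (1 − e^(−kτ)) = 1 / (1 − e^(−0.1480×4.40)) = 1 / (1 − 0.5214) = 2.090
Loading dose = maintenance dose × R = 700 × 2.090 ≈ 1460 mg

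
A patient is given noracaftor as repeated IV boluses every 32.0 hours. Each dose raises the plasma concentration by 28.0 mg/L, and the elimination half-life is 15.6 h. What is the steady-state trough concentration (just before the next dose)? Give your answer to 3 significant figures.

8.90 mg/L

k = ln 2 / 15.6 = 0.04443 h⁻¹
Fraction remaining after one interval: e^(−kτ) = e^(−0.04443 × 32.0) = 0.2413
R = 1 / (1 − 0.2413) = 1.318
Css,max = 28.0 × 1.318 = 36.90 mg/L
Css,min = Css,max × e^(−kτ) = 36.90 × 0.2413 ≈ 8.90 mg/L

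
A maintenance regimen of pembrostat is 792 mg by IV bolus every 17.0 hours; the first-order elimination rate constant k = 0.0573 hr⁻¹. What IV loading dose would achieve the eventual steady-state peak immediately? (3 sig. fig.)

1270 mg

Accumulation ratio R = 1 / (1 − e^(−kτ)) = 1 / (1 − e^(−0.05730×17.0)) = 1 / (1 − 0.3775) = 1.607
Loading dose = maintenance dose × R = 792 × 1.607 ≈ 1270 mg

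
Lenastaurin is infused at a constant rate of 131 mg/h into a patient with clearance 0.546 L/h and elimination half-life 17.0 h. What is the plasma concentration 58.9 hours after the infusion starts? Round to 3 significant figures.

Css = rate / CL = 131 / 0.546 = 239.9 mg/L
k = ln 2 / 17.0 = 0.04077 h⁻¹
C(t) = Css (1 − e^(−kt)) = 239.9 × (1 − e^(−2.402)) = 239.9 × 0.9094 ≈ 218 mg/L

218 mg/L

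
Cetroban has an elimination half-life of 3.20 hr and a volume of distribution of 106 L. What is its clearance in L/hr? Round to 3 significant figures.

k = ln 2 / t½ = ln 2 / 3.20 = 0.2166 hr⁻¹
CL = k · V = 0.2166 × 106 ≈ 23.0 L/hr

23.0 L/hr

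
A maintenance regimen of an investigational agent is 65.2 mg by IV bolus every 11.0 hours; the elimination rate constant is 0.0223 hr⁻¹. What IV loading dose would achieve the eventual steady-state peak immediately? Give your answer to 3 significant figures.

300 mg

Accumulation ratio R = 1 / (1 − e^(−kτ)) = 1 / (1 − e^(−0.02230×11.0)) = 1 / (1 − 0.7825) = 4.597
Loading dose = maintenance dose × R = 65.2 × 4.597 ≈ 300 mg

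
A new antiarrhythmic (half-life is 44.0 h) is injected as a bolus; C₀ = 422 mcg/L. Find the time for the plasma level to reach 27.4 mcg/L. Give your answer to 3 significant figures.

k = ln 2 / 44.0 = 0.01575 h⁻¹
C(t) = C₀ e^(−kt)  ⇒  t = ln(C₀/C) / k
t = ln(422/27.4) / 0.01575 = 2.734 / 0.01575 ≈ 174 hours

174 hours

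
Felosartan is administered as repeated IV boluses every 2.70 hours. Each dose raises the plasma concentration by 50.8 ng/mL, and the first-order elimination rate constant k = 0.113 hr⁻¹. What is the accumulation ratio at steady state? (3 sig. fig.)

3.80

Fraction remaining after one interval: e^(−kτ) = e^(−0.1130 × 2.70) = 0.7370
R = 1 / (1 − 0.7370) = 1 / 0.2630 ≈ 3.80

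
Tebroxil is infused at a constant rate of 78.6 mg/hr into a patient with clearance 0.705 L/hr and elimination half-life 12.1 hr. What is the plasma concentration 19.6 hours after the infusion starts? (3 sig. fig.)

Css = rate / CL = 78.6 / 0.705 = 111.5 mg/L
k = ln 2 / 12.1 = 0.05728 hr⁻¹
C(t) = Css (1 − e^(−kt)) = 111.5 × (1 − e^(−1.123)) = 111.5 × 0.6746 ≈ 75.2 mg/L

75.2 mg/L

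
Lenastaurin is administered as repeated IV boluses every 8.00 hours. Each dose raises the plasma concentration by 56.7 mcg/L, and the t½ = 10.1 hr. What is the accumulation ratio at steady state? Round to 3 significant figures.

k = ln 2 / 10.1 = 0.06863 hr⁻¹
Fraction remaining after one interval: e^(−kτ) = e^(−0.06863 × 8.00) = 0.5775
R = 1 / (1 − 0.5775) = 1 / 0.4225 ≈ 2.37

2.37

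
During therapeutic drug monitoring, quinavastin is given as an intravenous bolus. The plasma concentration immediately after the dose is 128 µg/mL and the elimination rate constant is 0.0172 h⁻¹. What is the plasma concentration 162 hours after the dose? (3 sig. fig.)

C(t) = C₀ e^(−kt) = 128 × e^(−0.01720 × 162) = 128 × e^(−2.786) = 128 × 0.06164 ≈ 7.89 µg/mL

7.89 µg/mL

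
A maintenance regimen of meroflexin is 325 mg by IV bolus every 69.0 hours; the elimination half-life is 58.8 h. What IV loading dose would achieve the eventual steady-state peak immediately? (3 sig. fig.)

k = ln 2 / 58.8 = 0.01179 h⁻¹
Accumulation ratio R = 1 / (1 − e^(−kτ)) = 1 / (1 − e^(−0.01179×69.0)) = 1 / (1 − 0.4434) = 1.796
Loading dose = maintenance dose × R = 325 × 1.796 ≈ 584 mg

584 mg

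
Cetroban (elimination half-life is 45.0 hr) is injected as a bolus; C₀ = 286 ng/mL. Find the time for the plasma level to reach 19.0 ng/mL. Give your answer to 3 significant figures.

k = ln 2 / 45.0 = 0.01540 hr⁻¹
C(t) = C₀ e^(−kt)  ⇒  t = ln(C₀/C) / k
t = ln(286/19.0) / 0.01540 = 2.712 / 0.01540 ≈ 176 hours

176 hours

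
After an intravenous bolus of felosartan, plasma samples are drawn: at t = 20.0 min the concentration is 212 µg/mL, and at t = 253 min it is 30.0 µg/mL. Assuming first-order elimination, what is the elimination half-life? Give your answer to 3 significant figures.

k = ln(C₁/C₂) / (t₂ − t₁) = ln(212/30.0) / (253 − 20.0)
  = 1.955 / 233.0 = 0.008392 min⁻¹
t½ = ln 2 / k = ln 2 / 0.008392 ≈ 82.6 minutes

82.6 minutes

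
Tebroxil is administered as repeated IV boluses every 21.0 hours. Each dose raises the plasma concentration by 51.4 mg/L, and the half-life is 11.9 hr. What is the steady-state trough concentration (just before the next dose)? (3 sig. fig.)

21.4 mg/L

k = ln 2 / 11.9 = 0.05825 hr⁻¹
Fraction remaining after one interval: e^(−kτ) = e^(−0.05825 × 21.0) = 0.2943
R = 1 / (1 − 0.2943) = 1.417
Css,max = 51.4 × 1.417 = 72.83 mg/L
Css,min = Css,max × e^(−kτ) = 72.83 × 0.2943 ≈ 21.4 mg/L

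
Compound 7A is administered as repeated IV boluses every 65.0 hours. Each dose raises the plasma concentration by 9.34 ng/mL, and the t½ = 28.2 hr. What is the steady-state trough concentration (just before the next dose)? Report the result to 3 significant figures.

k = ln 2 / 28.2 = 0.02458 hr⁻¹
Fraction remaining after one interval: e^(−kτ) = e^(−0.02458 × 65.0) = 0.2024
R = 1 / (1 − 0.2024) = 1.254
Css,max = 9.34 × 1.254 = 11.71 ng/mL
Css,min = Css,max × e^(−kτ) = 11.71 × 0.2024 ≈ 2.37 ng/mL

2.37 ng/mL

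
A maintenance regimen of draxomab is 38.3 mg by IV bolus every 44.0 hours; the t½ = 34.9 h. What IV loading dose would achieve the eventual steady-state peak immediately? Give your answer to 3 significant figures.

k = ln 2 / 34.9 = 0.01986 h⁻¹
Accumulation ratio R = 1 / (1 − e^(−kτ)) = 1 / (1 − e^(−0.01986×44.0)) = 1 / (1 − 0.4173) = 1.716
Loading dose = maintenance dose × R = 38.3 × 1.716 ≈ 65.7 mg

65.7 mg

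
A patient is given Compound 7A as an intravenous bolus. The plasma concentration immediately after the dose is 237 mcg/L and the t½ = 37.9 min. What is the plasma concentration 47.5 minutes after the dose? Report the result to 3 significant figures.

99.4 mcg/L

k = ln 2 / 37.9 = 0.01829 min⁻¹
47.5 min is 1.253 half-lives, so C = 237 × (1/2)^1.253 = 237 × 0.4195 ≈ 99.4 mcg/L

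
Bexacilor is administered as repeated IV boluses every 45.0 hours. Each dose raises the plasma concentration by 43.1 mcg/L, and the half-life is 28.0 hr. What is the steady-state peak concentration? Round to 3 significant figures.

64.2 mcg/L

k = ln 2 / 28.0 = 0.02476 hr⁻¹
Fraction remaining after one interval: e^(−kτ) = e^(−0.02476 × 45.0) = 0.3282
R = 1 / (1 − 0.3282) = 1.489
Css,max = 43.1 × 1.489 ≈ 64.2 mcg/L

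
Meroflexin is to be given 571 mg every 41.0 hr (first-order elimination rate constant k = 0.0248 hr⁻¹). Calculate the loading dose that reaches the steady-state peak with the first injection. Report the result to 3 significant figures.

Accumulation ratio R = 1 / (1 − e^(−kτ)) = 1 / (1 − e^(−0.02480×41.0)) = 1 / (1 − 0.3618) = 1.567
Loading dose = maintenance dose × R = 571 × 1.567 ≈ 895 mg

895 mg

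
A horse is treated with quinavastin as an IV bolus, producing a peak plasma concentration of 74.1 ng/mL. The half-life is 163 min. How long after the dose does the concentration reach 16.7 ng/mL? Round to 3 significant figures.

350 minutes

k = ln 2 / 163 = 0.004252 min⁻¹
C(t) = C₀ e^(−kt)  ⇒  t = ln(C₀/C) / k
t = ln(74.1/16.7) / 0.004252 = 1.490 / 0.004252 ≈ 350 minutes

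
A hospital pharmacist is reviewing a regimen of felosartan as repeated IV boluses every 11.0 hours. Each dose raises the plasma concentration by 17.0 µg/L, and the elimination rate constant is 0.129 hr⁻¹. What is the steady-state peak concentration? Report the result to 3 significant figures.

22.4 µg/L

Fraction remaining after one interval: e^(−kτ) = e^(−0.1290 × 11.0) = 0.2420
R = 1 / (1 − 0.2420) = 1.319
Css,max = 17.0 × 1.319 ≈ 22.4 µg/L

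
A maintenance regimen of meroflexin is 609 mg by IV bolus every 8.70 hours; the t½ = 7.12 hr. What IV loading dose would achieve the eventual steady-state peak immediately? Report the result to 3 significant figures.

k = ln 2 / 7.12 = 0.09735 hr⁻¹
Accumulation ratio R = 1 / (1 − e^(−kτ)) = 1 / (1 − e^(−0.09735×8.70)) = 1 / (1 − 0.4287) = 1.750
Loading dose = maintenance dose × R = 609 × 1.750 ≈ 1070 mg

1070 mg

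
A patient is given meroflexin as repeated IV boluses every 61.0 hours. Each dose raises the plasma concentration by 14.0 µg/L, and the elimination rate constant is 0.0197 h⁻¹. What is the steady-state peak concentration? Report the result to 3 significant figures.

20.0 µg/L

Fraction remaining after one interval: e^(−kτ) = e^(−0.01970 × 61.0) = 0.3007
R = 1 / (1 − 0.3007) = 1.430
Css,max = 14.0 × 1.430 ≈ 20.0 µg/L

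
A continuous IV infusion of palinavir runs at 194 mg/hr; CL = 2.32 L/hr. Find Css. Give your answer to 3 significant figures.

83.6 mg/L

Css = infusion rate / CL = 194 / 2.32 ≈ 83.6 mg/L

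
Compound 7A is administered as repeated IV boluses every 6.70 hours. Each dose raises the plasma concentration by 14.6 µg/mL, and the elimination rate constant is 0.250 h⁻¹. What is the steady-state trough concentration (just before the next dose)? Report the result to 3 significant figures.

3.36 µg/mL

Fraction remaining after one interval: e^(−kτ) = e^(−0.2500 × 6.70) = 0.1873
R = 1 / (1 − 0.1873) = 1.230
Css,max = 14.6 × 1.230 = 17.96 µg/mL
Css,min = Css,max × e^(−kτ) = 17.96 × 0.1873 ≈ 3.36 µg/mL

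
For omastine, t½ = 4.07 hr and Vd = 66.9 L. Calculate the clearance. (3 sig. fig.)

k = ln 2 / t½ = ln 2 / 4.07 = 0.1703 hr⁻¹
CL = k · V = 0.1703 × 66.9 ≈ 11.4 L/hr

11.4 L/hr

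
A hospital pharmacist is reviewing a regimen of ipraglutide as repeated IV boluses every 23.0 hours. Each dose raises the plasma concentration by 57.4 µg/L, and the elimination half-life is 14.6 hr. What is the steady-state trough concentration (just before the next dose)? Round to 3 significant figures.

k = ln 2 / 14.6 = 0.04748 hr⁻¹
Fraction remaining after one interval: e^(−kτ) = e^(−0.04748 × 23.0) = 0.3356
R = 1 / (1 − 0.3356) = 1.505
Css,max = 57.4 × 1.505 = 86.39 µg/L
Css,min = Css,max × e^(−kτ) = 86.39 × 0.3356 ≈ 29.0 µg/L

29.0 µg/L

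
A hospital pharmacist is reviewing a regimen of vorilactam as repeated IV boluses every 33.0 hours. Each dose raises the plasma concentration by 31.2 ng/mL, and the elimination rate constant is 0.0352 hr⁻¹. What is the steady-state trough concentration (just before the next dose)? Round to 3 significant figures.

14.2 ng/mL

Fraction remaining after one interval: e^(−kτ) = e^(−0.03520 × 33.0) = 0.3130
R = 1 / (1 − 0.3130) = 1.456
Css,max = 31.2 × 1.456 = 45.41 ng/mL
Css,min = Css,max × e^(−kτ) = 45.41 × 0.3130 ≈ 14.2 ng/mL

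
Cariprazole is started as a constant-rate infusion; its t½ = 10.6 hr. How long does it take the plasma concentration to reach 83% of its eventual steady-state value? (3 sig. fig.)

27.1 hours

k = ln 2 / 10.6 = 0.06539 hr⁻¹
f = 1 − e^(−kt)  ⇒  t = −ln(1 − f) / k
t = −ln(1 − 0.83) / 0.06539 = 1.772 / 0.06539 ≈ 27.1 hours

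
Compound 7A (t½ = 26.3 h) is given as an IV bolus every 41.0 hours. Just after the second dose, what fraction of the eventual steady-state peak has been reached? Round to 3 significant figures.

0.885

k = ln 2 / 26.3 = 0.02636 h⁻¹
f_n = 1 − e^(−nkτ) = 1 − e^(−2 × 0.02636 × 41.0) = 1 − e^(−2.161) = 1 − 0.1152 ≈ 0.885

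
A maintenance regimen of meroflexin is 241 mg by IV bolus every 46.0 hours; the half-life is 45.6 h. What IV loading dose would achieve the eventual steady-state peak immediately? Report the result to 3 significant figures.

k = ln 2 / 45.6 = 0.01520 h⁻¹
Accumulation ratio R = 1 / (1 − e^(−kτ)) = 1 / (1 − e^(−0.01520×46.0)) = 1 / (1 − 0.4970) = 1.988
Loading dose = maintenance dose × R = 241 × 1.988 ≈ 479 mg

479 mg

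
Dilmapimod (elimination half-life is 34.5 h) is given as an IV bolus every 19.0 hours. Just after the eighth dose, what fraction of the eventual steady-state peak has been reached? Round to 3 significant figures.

k = ln 2 / 34.5 = 0.02009 h⁻¹
f_n = 1 − e^(−nkτ) = 1 − e^(−8 × 0.02009 × 19.0) = 1 − e^(−3.054) = 1 − 0.04718 ≈ 0.953

0.953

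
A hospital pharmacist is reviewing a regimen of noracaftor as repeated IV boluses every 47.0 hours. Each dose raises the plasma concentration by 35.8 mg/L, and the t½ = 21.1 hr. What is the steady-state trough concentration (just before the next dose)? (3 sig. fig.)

9.72 mg/L

k = ln 2 / 21.1 = 0.03285 hr⁻¹
Fraction remaining after one interval: e^(−kτ) = e^(−0.03285 × 47.0) = 0.2135
R = 1 / (1 − 0.2135) = 1.272
Css,max = 35.8 × 1.272 = 45.52 mg/L
Css,min = Css,max × e^(−kτ) = 45.52 × 0.2135 ≈ 9.72 mg/L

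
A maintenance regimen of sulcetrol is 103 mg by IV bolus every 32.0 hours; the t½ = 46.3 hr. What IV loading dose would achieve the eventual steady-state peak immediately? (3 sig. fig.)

k = ln 2 / 46.3 = 0.01497 hr⁻¹
Accumulation ratio R = 1 / (1 − e^(−kτ)) = 1 / (1 − e^(−0.01497×32.0)) = 1 / (1 − 0.6194) = 2.627
Loading dose = maintenance dose × R = 103 × 2.627 ≈ 271 mg

271 mg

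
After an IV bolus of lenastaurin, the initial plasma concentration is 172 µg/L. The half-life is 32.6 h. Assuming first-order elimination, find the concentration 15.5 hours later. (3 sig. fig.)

k = ln 2 / 32.6 = 0.02126 h⁻¹
C(t) = C₀ e^(−kt) = 172 × e^(−0.02126 × 15.5) = 172 × e^(−0.3296) = 172 × 0.7192 ≈ 124 µg/L

124 µg/L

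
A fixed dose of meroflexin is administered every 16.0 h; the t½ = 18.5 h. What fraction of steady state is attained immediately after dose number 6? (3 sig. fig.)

0.973

k = ln 2 / 18.5 = 0.03747 h⁻¹
f_n = 1 − e^(−nkτ) = 1 − e^(−6 × 0.03747 × 16.0) = 1 − e^(−3.597) = 1 − 0.02741 ≈ 0.973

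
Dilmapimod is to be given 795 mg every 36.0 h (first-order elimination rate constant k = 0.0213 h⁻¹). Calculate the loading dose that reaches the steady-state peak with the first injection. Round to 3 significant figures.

Accumulation ratio R = 1 / (1 − e^(−kτ)) = 1 / (1 − e^(−0.02130×36.0)) = 1 / (1 − 0.4645) = 1.867
Loading dose = maintenance dose × R = 795 × 1.867 ≈ 1480 mg

1480 mg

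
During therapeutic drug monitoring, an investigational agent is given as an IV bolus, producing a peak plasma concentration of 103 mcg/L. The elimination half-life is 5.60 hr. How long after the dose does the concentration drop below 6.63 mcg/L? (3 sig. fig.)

22.2 hours

k = ln 2 / 5.60 = 0.1238 hr⁻¹
C(t) = C₀ e^(−kt)  ⇒  t = ln(C₀/C) / k
t = ln(103/6.63) / 0.1238 = 2.743 / 0.1238 ≈ 22.2 hours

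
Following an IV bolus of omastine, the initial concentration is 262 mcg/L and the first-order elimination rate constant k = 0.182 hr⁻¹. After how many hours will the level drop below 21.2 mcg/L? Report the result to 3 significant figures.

C(t) = C₀ e^(−kt)  ⇒  t = ln(C₀/C) / k
t = ln(262/21.2) / 0.1820 = 2.514 / 0.1820 ≈ 13.8 hours

13.8 hours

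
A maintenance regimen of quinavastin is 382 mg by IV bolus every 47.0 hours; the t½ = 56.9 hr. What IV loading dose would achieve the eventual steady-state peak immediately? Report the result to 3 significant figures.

876 mg

k = ln 2 / 56.9 = 0.01218 hr⁻¹
Accumulation ratio R = 1 / (1 − e^(−kτ)) = 1 / (1 − e^(−0.01218×47.0)) = 1 / (1 − 0.5641) = 2.294
Loading dose = maintenance dose × R = 382 × 2.294 ≈ 876 mg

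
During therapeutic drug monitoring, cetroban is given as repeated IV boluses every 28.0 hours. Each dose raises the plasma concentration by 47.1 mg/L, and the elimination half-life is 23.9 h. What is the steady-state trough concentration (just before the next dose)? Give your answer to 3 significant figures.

37.6 mg/L

k = ln 2 / 23.9 = 0.02900 h⁻¹
Fraction remaining after one interval: e^(−kτ) = e^(−0.02900 × 28.0) = 0.4439
R = 1 / (1 − 0.4439) = 1.798
Css,max = 47.1 × 1.798 = 84.70 mg/L
Css,min = Css,max × e^(−kτ) = 84.70 × 0.4439 ≈ 37.6 mg/L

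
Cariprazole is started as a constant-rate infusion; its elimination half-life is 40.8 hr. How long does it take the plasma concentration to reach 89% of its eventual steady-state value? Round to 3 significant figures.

130 hours

k = ln 2 / 40.8 = 0.01699 hr⁻¹
f = 1 − e^(−kt)  ⇒  t = −ln(1 − f) / k
t = −ln(1 − 0.89) / 0.01699 = 2.207 / 0.01699 ≈ 130 hours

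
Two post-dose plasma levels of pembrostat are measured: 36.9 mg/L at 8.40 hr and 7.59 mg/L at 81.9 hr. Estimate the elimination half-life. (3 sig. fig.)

32.2 hours

k = ln(C₁/C₂) / (t₂ − t₁) = ln(36.9/7.59) / (81.9 − 8.40)
  = 1.581 / 73.50 = 0.02152 hr⁻¹
t½ = ln 2 / k = ln 2 / 0.02152 ≈ 32.2 hours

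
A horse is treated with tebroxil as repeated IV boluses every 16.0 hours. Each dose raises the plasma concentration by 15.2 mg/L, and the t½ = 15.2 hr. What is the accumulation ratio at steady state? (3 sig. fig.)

k = ln 2 / 15.2 = 0.04560 hr⁻¹
Fraction remaining after one interval: e^(−kτ) = e^(−0.04560 × 16.0) = 0.4821
R = 1 / (1 − 0.4821) = 1 / 0.5179 ≈ 1.93

1.93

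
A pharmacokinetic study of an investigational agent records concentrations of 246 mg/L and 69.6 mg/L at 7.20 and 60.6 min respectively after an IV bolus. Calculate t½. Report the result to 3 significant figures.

29.3 minutes

k = ln(C₁/C₂) / (t₂ − t₁) = ln(246/69.6) / (60.6 − 7.20)
  = 1.263 / 53.40 = 0.02364 min⁻¹
t½ = ln 2 / k = ln 2 / 0.02364 ≈ 29.3 minutes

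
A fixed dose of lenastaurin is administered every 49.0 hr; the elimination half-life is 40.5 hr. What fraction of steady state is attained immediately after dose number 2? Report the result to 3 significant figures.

0.813

k = ln 2 / 40.5 = 0.01711 hr⁻¹
f_n = 1 − e^(−nkτ) = 1 − e^(−2 × 0.01711 × 49.0) = 1 − e^(−1.677) = 1 − 0.1869 ≈ 0.813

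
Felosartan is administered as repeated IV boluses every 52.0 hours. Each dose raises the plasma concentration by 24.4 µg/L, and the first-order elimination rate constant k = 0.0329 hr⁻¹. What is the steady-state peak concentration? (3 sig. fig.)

29.8 µg/L

Fraction remaining after one interval: e^(−kτ) = e^(−0.03290 × 52.0) = 0.1807
R = 1 / (1 − 0.1807) = 1.221
Css,max = 24.4 × 1.221 ≈ 29.8 µg/L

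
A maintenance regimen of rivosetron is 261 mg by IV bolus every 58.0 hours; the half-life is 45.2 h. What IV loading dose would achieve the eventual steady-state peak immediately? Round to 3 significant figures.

k = ln 2 / 45.2 = 0.01534 h⁻¹
Accumulation ratio R = 1 / (1 − e^(−kτ)) = 1 / (1 − e^(−0.01534×58.0)) = 1 / (1 − 0.4109) = 1.697
Loading dose = maintenance dose × R = 261 × 1.697 ≈ 443 mg

443 mg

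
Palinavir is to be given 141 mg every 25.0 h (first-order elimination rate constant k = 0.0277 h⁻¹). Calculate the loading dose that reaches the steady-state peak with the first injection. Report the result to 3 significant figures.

282 mg

Accumulation ratio R = 1 / (1 − e^(−kτ)) = 1 / (1 − e^(−0.02770×25.0)) = 1 / (1 − 0.5003) = 2.001
Loading dose = maintenance dose × R = 141 × 2.001 ≈ 282 mg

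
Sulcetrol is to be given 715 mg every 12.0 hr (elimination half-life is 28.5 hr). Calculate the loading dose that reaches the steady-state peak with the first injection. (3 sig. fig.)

k = ln 2 / 28.5 = 0.02432 hr⁻¹
Accumulation ratio R = 1 / (1 − e^(−kτ)) = 1 / (1 − e^(−0.02432×12.0)) = 1 / (1 − 0.7469) = 3.951
Loading dose = maintenance dose × R = 715 × 3.951 ≈ 2820 mg

2820 mg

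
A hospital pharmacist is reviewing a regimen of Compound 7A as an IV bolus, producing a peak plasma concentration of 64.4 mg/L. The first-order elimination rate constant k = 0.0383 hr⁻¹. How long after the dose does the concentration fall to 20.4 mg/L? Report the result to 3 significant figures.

30.0 hours

C(t) = C₀ e^(−kt)  ⇒  t = ln(C₀/C) / k
t = ln(64.4/20.4) / 0.03830 = 1.150 / 0.03830 ≈ 30.0 hours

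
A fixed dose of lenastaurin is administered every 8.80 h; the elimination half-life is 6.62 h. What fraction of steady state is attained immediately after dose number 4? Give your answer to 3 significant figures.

0.975

k = ln 2 / 6.62 = 0.1047 h⁻¹
f_n = 1 − e^(−nkτ) = 1 − e^(−4 × 0.1047 × 8.80) = 1 − e^(−3.686) = 1 − 0.02508 ≈ 0.975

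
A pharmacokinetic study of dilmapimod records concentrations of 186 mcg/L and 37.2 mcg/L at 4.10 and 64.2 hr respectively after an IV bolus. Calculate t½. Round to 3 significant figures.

k = ln(C₁/C₂) / (t₂ − t₁) = ln(186/37.2) / (64.2 − 4.10)
  = 1.609 / 60.10 = 0.02678 hr⁻¹
t½ = ln 2 / k = ln 2 / 0.02678 ≈ 25.9 hours

25.9 hours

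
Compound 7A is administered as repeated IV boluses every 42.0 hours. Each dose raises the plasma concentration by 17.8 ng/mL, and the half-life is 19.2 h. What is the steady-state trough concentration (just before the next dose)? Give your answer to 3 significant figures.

5.01 ng/mL

k = ln 2 / 19.2 = 0.03610 h⁻¹
Fraction remaining after one interval: e^(−kτ) = e^(−0.03610 × 42.0) = 0.2195
R = 1 / (1 − 0.2195) = 1.281
Css,max = 17.8 × 1.281 = 22.81 ng/mL
Css,min = Css,max × e^(−kτ) = 22.81 × 0.2195 ≈ 5.01 ng/mL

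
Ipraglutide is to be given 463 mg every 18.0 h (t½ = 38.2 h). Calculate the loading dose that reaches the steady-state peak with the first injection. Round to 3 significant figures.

1660 mg

k = ln 2 / 38.2 = 0.01815 h⁻¹
Accumulation ratio R = 1 / (1 − e^(−kτ)) = 1 / (1 − e^(−0.01815×18.0)) = 1 / (1 − 0.7214) = 3.589
Loading dose = maintenance dose × R = 463 × 3.589 ≈ 1660 mg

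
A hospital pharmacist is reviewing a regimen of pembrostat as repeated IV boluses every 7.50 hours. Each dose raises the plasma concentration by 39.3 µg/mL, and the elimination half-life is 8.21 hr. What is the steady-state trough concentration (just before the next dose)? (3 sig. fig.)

44.5 µg/mL

k = ln 2 / 8.21 = 0.08443 hr⁻¹
Fraction remaining after one interval: e^(−kτ) = e^(−0.08443 × 7.50) = 0.5309
R = 1 / (1 − 0.5309) = 2.132
Css,max = 39.3 × 2.132 = 83.78 µg/mL
Css,min = Css,max × e^(−kτ) = 83.78 × 0.5309 ≈ 44.5 µg/mL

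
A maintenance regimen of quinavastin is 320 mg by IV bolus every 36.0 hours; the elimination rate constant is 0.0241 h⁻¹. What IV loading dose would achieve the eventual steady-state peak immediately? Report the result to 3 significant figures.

Accumulation ratio R = 1 / (1 − e^(−kτ)) = 1 / (1 − e^(−0.02410×36.0)) = 1 / (1 − 0.4200) = 1.724
Loading dose = maintenance dose × R = 320 × 1.724 ≈ 552 mg

552 mg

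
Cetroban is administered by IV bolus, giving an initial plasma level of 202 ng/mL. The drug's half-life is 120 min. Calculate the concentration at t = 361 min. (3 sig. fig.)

25.1 ng/mL

k = ln 2 / 120 = 0.005776 min⁻¹
C(t) = C₀ e^(−kt) = 202 × e^(−0.005776 × 361) = 202 × e^(−2.085) = 202 × 0.1243 ≈ 25.1 ng/mL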